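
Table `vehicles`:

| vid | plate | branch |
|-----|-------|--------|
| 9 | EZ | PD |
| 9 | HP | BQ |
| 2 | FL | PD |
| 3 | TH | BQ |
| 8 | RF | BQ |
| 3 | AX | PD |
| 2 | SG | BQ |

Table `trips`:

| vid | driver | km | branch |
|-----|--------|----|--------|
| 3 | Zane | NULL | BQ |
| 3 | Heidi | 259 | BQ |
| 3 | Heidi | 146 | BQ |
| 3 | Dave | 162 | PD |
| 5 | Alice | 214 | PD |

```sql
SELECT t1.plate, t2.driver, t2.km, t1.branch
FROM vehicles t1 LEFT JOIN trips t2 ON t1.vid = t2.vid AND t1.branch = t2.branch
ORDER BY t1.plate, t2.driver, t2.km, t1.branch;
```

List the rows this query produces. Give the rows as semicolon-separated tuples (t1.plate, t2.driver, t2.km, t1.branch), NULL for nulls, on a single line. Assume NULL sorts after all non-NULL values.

(AX, Dave, 162, PD); (EZ, NULL, NULL, PD); (FL, NULL, NULL, PD); (HP, NULL, NULL, BQ); (RF, NULL, NULL, BQ); (SG, NULL, NULL, BQ); (TH, Heidi, 146, BQ); (TH, Heidi, 259, BQ); (TH, Zane, NULL, BQ)

LEFT JOIN keeps every row from `vehicles`; unmatched rows get NULL for `trips`'s columns.
Matching on t1.vid = t2.vid AND t1.branch = t2.branch.
- t1[0] vid=9, branch=PD → no match; kept with NULLs on the t2 side.
- t1[1] vid=9, branch=BQ → no match; kept with NULLs on the t2 side.
- t1[2] vid=2, branch=PD → no match; kept with NULLs on the t2 side.
- t1[3] vid=3, branch=BQ → 3 match(es) in t2 → 3 row(s).
- t1[4] vid=8, branch=BQ → no match; kept with NULLs on the t2 side.
- t1[5] vid=3, branch=PD → 1 match(es) in t2 → 1 row(s).
- t1[6] vid=2, branch=BQ → no match; kept with NULLs on the t2 side.
After projecting and ordering:
t1.plate | t2.driver | t2.km | t1.branch
AX | Dave | 162 | PD
EZ | NULL | NULL | PD
FL | NULL | NULL | PD
HP | NULL | NULL | BQ
RF | NULL | NULL | BQ
SG | NULL | NULL | BQ
TH | Heidi | 146 | BQ
TH | Heidi | 259 | BQ
TH | Zane | NULL | BQ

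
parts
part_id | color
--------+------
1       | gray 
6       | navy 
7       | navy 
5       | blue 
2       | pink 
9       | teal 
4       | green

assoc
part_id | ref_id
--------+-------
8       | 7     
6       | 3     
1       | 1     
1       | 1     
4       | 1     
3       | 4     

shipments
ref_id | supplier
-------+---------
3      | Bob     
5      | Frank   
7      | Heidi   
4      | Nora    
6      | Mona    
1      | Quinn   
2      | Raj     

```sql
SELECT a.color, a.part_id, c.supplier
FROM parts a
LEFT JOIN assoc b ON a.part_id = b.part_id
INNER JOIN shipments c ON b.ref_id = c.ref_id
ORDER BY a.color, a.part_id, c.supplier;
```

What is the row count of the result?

4

Evaluate left to right. First `parts a LEFT JOIN assoc b` on part_id: 8 row(s).
Then INNER JOIN `shipments c` on ref_id: keep only rows whose b.ref_id appears in c.
Result: 4 row(s).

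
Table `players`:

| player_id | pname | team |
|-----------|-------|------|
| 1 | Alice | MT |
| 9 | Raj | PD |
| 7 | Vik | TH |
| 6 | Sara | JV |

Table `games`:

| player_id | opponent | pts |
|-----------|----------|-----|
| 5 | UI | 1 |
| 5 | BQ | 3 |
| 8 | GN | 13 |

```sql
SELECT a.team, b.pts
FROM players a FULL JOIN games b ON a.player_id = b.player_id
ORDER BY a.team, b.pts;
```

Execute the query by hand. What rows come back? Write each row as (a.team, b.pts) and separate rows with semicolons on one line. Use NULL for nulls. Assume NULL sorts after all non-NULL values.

(JV, NULL); (MT, NULL); (PD, NULL); (TH, NULL); (NULL, 1); (NULL, 3); (NULL, 13)

FULL OUTER JOIN keeps every row from both sides; unmatched rows get NULL for the other side's columns.
Matching on a.player_id = b.player_id.
- a row (player_id=1): no match → kept, b columns NULL.
- a row (player_id=9): no match → kept, b columns NULL.
- a row (player_id=7): no match → kept, b columns NULL.
- a row (player_id=6): no match → kept, b columns NULL.
- 3 row(s) from b found no a partner → padded with NULL.
After projecting and ordering:
a.team | b.pts
JV | NULL
MT | NULL
PD | NULL
TH | NULL
NULL | 1
NULL | 3
NULL | 13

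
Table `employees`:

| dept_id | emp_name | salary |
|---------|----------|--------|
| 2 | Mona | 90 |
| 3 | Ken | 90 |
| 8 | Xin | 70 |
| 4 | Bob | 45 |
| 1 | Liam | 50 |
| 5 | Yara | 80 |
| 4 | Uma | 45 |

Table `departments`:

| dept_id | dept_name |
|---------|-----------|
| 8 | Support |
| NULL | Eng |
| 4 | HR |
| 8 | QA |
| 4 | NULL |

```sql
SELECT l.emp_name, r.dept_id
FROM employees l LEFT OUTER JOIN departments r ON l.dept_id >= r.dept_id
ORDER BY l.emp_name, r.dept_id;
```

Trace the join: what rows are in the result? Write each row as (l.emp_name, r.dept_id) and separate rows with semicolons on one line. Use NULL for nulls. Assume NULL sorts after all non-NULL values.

LEFT JOIN keeps every row from `employees`; unmatched rows get NULL for `departments`'s columns.
Matching on l.dept_id >= r.dept_id. A NULL in a compared column never satisfies the condition.
- l row (dept_id=2): no match → kept, r columns NULL.
- l row (dept_id=3): no match → kept, r columns NULL.
- l row (dept_id=8): matches 4 r row(s) → 4 output row(s).
- l row (dept_id=4): matches 2 r row(s) → 2 output row(s).
- l row (dept_id=1): no match → kept, r columns NULL.
- l row (dept_id=5): matches 2 r row(s) → 2 output row(s).
- l row (dept_id=4): matches 2 r row(s) → 2 output row(s).

(Bob, 4); (Bob, 4); (Ken, NULL); (Liam, NULL); (Mona, NULL); (Uma, 4); (Uma, 4); (Xin, 4); (Xin, 4); (Xin, 8); (Xin, 8); (Yara, 4); (Yara, 4)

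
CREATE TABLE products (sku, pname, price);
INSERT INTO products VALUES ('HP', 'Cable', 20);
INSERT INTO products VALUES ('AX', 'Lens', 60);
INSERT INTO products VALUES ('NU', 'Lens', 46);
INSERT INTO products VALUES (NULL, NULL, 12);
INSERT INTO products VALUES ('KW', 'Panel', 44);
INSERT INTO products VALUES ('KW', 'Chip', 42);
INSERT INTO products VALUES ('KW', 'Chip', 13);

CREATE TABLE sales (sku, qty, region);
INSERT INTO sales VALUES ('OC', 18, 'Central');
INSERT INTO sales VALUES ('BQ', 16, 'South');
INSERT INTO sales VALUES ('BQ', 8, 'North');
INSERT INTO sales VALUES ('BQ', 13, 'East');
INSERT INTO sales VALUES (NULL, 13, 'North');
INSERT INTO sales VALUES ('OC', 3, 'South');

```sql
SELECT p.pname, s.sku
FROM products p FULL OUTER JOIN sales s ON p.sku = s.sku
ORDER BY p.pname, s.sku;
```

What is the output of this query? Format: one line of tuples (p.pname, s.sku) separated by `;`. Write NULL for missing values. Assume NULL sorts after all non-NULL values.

(Cable, NULL); (Chip, NULL); (Chip, NULL); (Lens, NULL); (Lens, NULL); (Panel, NULL); (NULL, BQ); (NULL, BQ); (NULL, BQ); (NULL, OC); (NULL, OC); (NULL, NULL); (NULL, NULL)

FULL OUTER JOIN keeps every row from both sides; unmatched rows get NULL for the other side's columns.
Matching on p.sku = s.sku. A NULL in a compared column never satisfies the condition.
- sku=HP: no s row matches, row kept with s columns NULL.
- sku=AX: no s row matches, row kept with s columns NULL.
- sku=NU: no s row matches, row kept with s columns NULL.
- sku=NULL: no s row matches, row kept with s columns NULL.
- sku=KW: no s row matches, row kept with s columns NULL.
- sku=KW: no s row matches, row kept with s columns NULL.
- sku=KW: no s row matches, row kept with s columns NULL.
- 6 s row(s) had no p match → kept, p columns NULL.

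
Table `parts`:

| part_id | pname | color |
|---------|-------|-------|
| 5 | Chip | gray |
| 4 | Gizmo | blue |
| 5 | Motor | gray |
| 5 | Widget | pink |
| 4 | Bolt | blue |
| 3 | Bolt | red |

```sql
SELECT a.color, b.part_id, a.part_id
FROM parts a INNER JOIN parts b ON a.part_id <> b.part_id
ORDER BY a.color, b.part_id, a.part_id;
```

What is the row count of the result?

22

INNER JOIN keeps only pairs where the ON condition holds.
Matching on a.part_id <> b.part_id.
- a[0] part_id=5 → 3 match(es) in b → 3 row(s).
- a[1] part_id=4 → 4 match(es) in b → 4 row(s).
- a[2] part_id=5 → 3 match(es) in b → 3 row(s).
- a[3] part_id=5 → 3 match(es) in b → 3 row(s).
- a[4] part_id=4 → 4 match(es) in b → 4 row(s).
- a[5] part_id=3 → 5 match(es) in b → 5 row(s).
Total: 22 rows.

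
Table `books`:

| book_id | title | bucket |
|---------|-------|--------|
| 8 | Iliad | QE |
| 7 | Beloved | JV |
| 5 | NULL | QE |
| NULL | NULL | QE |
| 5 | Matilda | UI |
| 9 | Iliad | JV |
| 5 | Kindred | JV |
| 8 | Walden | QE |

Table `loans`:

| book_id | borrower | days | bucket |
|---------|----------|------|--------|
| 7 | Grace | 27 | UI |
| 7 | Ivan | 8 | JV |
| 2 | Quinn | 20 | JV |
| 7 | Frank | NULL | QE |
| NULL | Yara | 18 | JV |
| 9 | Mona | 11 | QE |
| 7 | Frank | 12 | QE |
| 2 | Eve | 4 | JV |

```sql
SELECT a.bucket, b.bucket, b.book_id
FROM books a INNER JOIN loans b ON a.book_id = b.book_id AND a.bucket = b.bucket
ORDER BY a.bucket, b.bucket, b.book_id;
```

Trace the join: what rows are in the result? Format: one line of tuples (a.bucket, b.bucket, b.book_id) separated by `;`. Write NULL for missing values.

INNER JOIN keeps only pairs where the ON condition holds.
Matching on a.book_id = b.book_id AND a.bucket = b.bucket. A NULL in a compared column never satisfies the condition.
- a[0] book_id=8, bucket=QE → no match; dropped.
- a[1] book_id=7, bucket=JV → 1 match(es) in b → 1 row(s).
- a[2] book_id=5, bucket=QE → no match; dropped.
- a[3] book_id=NULL, bucket=QE → no match; dropped.
- a[4] book_id=5, bucket=UI → no match; dropped.
- a[5] book_id=9, bucket=JV → no match; dropped.
- a[6] book_id=5, bucket=JV → no match; dropped.
- a[7] book_id=8, bucket=QE → no match; dropped.
After projecting and ordering:
a.bucket | b.bucket | b.book_id
JV | JV | 7

(JV, JV, 7)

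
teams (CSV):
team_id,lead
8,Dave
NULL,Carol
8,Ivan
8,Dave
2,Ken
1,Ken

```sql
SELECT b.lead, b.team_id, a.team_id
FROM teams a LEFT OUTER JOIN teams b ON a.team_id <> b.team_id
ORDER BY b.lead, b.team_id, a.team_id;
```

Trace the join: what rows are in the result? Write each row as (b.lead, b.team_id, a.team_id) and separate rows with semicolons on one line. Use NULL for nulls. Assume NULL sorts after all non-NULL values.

LEFT JOIN keeps every row from `teams a`; unmatched rows get NULL for `teams b`'s columns.
Matching on a.team_id <> b.team_id. A NULL in a compared column never satisfies the condition.
- a row (team_id=8): matches 2 b row(s) → 2 output row(s).
- a row (team_id=NULL): no match → kept, b columns NULL.
- a row (team_id=8): matches 2 b row(s) → 2 output row(s).
- a row (team_id=8): matches 2 b row(s) → 2 output row(s).
- a row (team_id=2): matches 4 b row(s) → 4 output row(s).
- a row (team_id=1): matches 4 b row(s) → 4 output row(s).

(Dave, 8, 1); (Dave, 8, 1); (Dave, 8, 2); (Dave, 8, 2); (Ivan, 8, 1); (Ivan, 8, 2); (Ken, 1, 2); (Ken, 1, 8); (Ken, 1, 8); (Ken, 1, 8); (Ken, 2, 1); (Ken, 2, 8); (Ken, 2, 8); (Ken, 2, 8); (NULL, NULL, NULL)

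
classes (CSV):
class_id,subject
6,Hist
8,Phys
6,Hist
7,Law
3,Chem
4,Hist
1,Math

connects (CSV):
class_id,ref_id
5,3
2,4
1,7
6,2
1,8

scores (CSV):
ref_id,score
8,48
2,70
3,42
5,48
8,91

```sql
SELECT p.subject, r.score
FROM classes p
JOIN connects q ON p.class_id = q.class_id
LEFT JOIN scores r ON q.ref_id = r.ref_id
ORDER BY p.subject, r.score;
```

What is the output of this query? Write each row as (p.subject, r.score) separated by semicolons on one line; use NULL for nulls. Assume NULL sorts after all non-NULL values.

(Hist, 70); (Hist, 70); (Math, 48); (Math, 91); (Math, NULL)

Step 1 — p INNER JOIN q on class_id → 4 row(s).
Then LEFT JOIN `scores r` on ref_id: each of those 4 rows is kept; rows whose q.ref_id has no match in r get NULL for r's columns.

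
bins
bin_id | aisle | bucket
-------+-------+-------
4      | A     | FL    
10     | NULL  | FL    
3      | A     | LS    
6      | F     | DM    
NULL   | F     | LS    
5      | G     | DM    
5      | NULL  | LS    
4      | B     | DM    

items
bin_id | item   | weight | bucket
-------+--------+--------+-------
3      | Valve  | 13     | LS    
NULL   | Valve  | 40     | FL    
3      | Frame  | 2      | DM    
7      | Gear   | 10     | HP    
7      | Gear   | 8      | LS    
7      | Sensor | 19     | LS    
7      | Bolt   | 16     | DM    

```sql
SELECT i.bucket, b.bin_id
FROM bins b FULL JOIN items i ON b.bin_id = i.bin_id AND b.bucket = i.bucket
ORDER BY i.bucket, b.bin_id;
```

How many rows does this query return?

14

FULL OUTER JOIN keeps every row from both sides; unmatched rows get NULL for the other side's columns.
Matching on b.bin_id = i.bin_id AND b.bucket = i.bucket. A NULL in a compared column never satisfies the condition.
- b[0] bin_id=4, bucket=FL → no match; kept with NULLs on the i side.
- b[1] bin_id=10, bucket=FL → no match; kept with NULLs on the i side.
- b[2] bin_id=3, bucket=LS → 1 match(es) in i → 1 row(s).
- b[3] bin_id=6, bucket=DM → no match; kept with NULLs on the i side.
- b[4] bin_id=NULL, bucket=LS → no match; kept with NULLs on the i side.
- b[5] bin_id=5, bucket=DM → no match; kept with NULLs on the i side.
- b[6] bin_id=5, bucket=LS → no match; kept with NULLs on the i side.
- b[7] bin_id=4, bucket=DM → no match; kept with NULLs on the i side.
- 6 row(s) from i found no b partner → padded with NULL.
Total: 1 matched + 13 padded = 14 rows.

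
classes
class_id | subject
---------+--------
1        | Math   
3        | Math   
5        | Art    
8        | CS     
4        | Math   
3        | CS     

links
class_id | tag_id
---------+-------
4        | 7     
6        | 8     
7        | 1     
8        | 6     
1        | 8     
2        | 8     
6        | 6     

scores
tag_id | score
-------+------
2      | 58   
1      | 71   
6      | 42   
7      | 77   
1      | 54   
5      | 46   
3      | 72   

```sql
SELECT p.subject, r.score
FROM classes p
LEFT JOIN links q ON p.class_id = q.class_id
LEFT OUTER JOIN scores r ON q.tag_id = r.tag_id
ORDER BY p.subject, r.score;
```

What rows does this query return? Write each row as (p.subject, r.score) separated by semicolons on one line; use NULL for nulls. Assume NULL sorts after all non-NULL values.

(Art, NULL); (CS, 42); (CS, NULL); (Math, 77); (Math, NULL); (Math, NULL)

Joins associate left-to-right: classes LEFT JOIN links on class_id gives 6 intermediate row(s).
Then LEFT JOIN `scores r` on tag_id: each of those 6 rows is kept; rows whose q.tag_id has no match in r get NULL for r's columns.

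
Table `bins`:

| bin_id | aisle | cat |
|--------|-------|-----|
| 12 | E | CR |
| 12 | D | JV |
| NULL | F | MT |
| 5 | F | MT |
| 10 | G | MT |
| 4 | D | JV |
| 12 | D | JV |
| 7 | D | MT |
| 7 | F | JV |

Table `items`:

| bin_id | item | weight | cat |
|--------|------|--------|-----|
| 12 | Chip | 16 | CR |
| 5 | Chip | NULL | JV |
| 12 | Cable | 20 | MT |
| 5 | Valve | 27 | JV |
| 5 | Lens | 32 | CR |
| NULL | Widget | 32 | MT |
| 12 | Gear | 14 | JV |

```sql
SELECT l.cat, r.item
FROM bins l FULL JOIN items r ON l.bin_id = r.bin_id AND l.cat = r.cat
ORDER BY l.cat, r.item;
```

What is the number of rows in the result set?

14

FULL OUTER JOIN keeps every row from both sides; unmatched rows get NULL for the other side's columns.
Matching on l.bin_id = r.bin_id AND l.cat = r.cat. A NULL in a compared column never satisfies the condition.
Matched pairs: 3; unmatched l rows kept: 6; unmatched r rows kept: 5.
Total: 3 matched + 11 padded = 14 rows.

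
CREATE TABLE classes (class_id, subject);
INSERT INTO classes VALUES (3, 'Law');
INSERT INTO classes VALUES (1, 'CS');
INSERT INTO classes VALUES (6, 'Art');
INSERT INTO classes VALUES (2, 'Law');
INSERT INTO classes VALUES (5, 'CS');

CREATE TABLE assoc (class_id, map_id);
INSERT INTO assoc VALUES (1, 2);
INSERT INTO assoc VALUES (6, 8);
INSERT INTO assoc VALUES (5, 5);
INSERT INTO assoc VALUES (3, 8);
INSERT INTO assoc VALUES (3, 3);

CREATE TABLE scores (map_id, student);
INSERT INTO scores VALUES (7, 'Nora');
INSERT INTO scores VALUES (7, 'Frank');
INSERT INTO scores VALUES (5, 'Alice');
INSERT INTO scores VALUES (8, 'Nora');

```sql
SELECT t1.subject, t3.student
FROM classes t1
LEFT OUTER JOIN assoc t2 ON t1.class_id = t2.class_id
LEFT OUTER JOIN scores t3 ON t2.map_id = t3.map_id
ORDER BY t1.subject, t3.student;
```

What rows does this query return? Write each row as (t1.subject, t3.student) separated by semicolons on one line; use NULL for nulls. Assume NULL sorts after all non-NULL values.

Joins associate left-to-right: classes LEFT JOIN assoc on class_id gives 6 intermediate row(s).
Then LEFT JOIN `scores t3` on map_id: each of those 6 rows is kept; rows whose t2.map_id has no match in t3 get NULL for t3's columns.

(Art, Nora); (CS, Alice); (CS, NULL); (Law, Nora); (Law, NULL); (Law, NULL)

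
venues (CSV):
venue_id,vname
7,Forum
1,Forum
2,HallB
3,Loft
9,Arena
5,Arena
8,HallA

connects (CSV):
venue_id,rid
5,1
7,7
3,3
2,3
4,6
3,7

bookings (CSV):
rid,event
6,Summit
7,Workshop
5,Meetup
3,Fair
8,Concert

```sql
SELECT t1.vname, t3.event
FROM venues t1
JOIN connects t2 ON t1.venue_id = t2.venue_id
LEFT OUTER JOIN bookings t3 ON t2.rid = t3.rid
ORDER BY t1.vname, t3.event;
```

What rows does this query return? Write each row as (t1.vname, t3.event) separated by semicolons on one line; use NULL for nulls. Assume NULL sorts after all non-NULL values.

Evaluate left to right. First `venues t1 INNER JOIN connects t2` on venue_id: 5 row(s).
Then LEFT JOIN `bookings t3` on rid: each of those 5 rows is kept; rows whose t2.rid has no match in t3 get NULL for t3's columns.

(Arena, NULL); (Forum, Workshop); (HallB, Fair); (Loft, Fair); (Loft, Workshop)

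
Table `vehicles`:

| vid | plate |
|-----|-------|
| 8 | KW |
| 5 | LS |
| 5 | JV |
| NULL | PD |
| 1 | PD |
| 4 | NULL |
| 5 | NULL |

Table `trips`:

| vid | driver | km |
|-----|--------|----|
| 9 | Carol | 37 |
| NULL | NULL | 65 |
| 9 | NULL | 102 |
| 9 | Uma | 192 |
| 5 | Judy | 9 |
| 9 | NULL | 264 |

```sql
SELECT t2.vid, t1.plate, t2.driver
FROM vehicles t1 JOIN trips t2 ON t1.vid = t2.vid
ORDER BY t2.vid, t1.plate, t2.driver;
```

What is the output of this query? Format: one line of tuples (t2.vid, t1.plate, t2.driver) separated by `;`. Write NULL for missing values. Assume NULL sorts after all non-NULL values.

(5, JV, Judy); (5, LS, Judy); (5, NULL, Judy)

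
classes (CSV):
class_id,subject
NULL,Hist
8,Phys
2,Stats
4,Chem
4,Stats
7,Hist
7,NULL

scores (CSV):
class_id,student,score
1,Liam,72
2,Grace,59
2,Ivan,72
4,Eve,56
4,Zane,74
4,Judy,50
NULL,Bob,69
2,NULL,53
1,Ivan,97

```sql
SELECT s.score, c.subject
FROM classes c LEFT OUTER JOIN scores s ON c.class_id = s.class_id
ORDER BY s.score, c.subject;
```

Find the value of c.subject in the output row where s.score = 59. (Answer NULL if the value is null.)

Stats

LEFT JOIN keeps every row from `classes`; unmatched rows get NULL for `scores`'s columns.
Matching on c.class_id = s.class_id. A NULL in a compared column never satisfies the condition.
- c (class_id=NULL) has no partner → padded with NULL.
- c (class_id=8) has no partner → padded with NULL.
- c (class_id=2) pairs with 3 row(s) of s.
- c (class_id=4) pairs with 3 row(s) of s.
- c (class_id=4) pairs with 3 row(s) of s.
- c (class_id=7) has no partner → padded with NULL.
- c (class_id=7) has no partner → padded with NULL.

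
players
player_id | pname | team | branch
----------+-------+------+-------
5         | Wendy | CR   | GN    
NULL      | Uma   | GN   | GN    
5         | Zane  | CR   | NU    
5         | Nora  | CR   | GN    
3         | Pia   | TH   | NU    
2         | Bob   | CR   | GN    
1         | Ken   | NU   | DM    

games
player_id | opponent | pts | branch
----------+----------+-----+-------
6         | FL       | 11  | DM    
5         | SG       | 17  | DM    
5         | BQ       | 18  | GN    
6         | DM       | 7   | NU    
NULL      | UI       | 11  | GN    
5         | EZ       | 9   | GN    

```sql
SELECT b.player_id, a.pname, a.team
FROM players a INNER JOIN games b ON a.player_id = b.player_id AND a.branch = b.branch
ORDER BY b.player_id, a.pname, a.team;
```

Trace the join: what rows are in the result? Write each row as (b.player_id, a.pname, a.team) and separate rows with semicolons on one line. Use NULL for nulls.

INNER JOIN keeps only pairs where the ON condition holds.
Matching on a.player_id = b.player_id AND a.branch = b.branch. A NULL in a compared column never satisfies the condition.
- a[0] player_id=5, branch=GN → 2 match(es) in b → 2 row(s).
- a[1] player_id=NULL, branch=GN → no match; dropped.
- a[2] player_id=5, branch=NU → no match; dropped.
- a[3] player_id=5, branch=GN → 2 match(es) in b → 2 row(s).
- a[4] player_id=3, branch=NU → no match; dropped.
- a[5] player_id=2, branch=GN → no match; dropped.
- a[6] player_id=1, branch=DM → no match; dropped.
After projecting and ordering:
b.player_id | a.pname | a.team
5 | Nora | CR
5 | Nora | CR
5 | Wendy | CR
5 | Wendy | CR

(5, Nora, CR); (5, Nora, CR); (5, Wendy, CR); (5, Wendy, CR)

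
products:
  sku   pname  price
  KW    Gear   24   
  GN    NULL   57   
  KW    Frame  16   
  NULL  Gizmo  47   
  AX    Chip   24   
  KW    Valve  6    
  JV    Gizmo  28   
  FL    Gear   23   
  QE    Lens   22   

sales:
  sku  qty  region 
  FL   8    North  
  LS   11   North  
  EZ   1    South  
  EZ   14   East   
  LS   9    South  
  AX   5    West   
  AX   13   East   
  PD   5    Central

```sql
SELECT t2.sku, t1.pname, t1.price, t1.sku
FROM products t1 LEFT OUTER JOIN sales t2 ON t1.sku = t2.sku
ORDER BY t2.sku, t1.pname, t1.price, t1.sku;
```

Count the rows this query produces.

10

LEFT JOIN keeps every row from `products`; unmatched rows get NULL for `sales`'s columns.
Matching on t1.sku = t2.sku. A NULL in a compared column never satisfies the condition.
- t1 row (sku=KW): no match → kept, t2 columns NULL.
- t1 row (sku=GN): no match → kept, t2 columns NULL.
- t1 row (sku=KW): no match → kept, t2 columns NULL.
- t1 row (sku=NULL): no match → kept, t2 columns NULL.
- t1 row (sku=AX): matches 2 t2 row(s) → 2 output row(s).
- t1 row (sku=KW): no match → kept, t2 columns NULL.
- t1 row (sku=JV): no match → kept, t2 columns NULL.
- t1 row (sku=FL): matches 1 t2 row(s) → 1 output row(s).
- t1 row (sku=QE): no match → kept, t2 columns NULL.
Total: 3 matched + 7 padded = 10 rows.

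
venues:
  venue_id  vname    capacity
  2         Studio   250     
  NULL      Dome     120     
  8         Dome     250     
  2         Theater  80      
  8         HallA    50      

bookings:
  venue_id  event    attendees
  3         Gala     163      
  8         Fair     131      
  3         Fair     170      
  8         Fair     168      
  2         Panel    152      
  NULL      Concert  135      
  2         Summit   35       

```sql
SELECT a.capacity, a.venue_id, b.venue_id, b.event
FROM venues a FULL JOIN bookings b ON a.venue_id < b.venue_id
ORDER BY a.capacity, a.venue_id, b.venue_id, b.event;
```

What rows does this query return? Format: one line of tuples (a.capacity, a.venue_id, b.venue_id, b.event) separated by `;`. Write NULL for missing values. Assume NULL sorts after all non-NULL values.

(50, 8, NULL, NULL); (80, 2, 3, Fair); (80, 2, 3, Gala); (80, 2, 8, Fair); (80, 2, 8, Fair); (120, NULL, NULL, NULL); (250, 2, 3, Fair); (250, 2, 3, Gala); (250, 2, 8, Fair); (250, 2, 8, Fair); (250, 8, NULL, NULL); (NULL, NULL, 2, Panel); (NULL, NULL, 2, Summit); (NULL, NULL, NULL, Concert)

FULL OUTER JOIN keeps every row from both sides; unmatched rows get NULL for the other side's columns.
Matching on a.venue_id < b.venue_id. A NULL in a compared column never satisfies the condition.
- a[0] venue_id=2 → 4 match(es) in b → 4 row(s).
- a[1] venue_id=NULL → no match; kept with NULLs on the b side.
- a[2] venue_id=8 → no match; kept with NULLs on the b side.
- a[3] venue_id=2 → 4 match(es) in b → 4 row(s).
- a[4] venue_id=8 → no match; kept with NULLs on the b side.
- 3 row(s) from b found no a partner → padded with NULL.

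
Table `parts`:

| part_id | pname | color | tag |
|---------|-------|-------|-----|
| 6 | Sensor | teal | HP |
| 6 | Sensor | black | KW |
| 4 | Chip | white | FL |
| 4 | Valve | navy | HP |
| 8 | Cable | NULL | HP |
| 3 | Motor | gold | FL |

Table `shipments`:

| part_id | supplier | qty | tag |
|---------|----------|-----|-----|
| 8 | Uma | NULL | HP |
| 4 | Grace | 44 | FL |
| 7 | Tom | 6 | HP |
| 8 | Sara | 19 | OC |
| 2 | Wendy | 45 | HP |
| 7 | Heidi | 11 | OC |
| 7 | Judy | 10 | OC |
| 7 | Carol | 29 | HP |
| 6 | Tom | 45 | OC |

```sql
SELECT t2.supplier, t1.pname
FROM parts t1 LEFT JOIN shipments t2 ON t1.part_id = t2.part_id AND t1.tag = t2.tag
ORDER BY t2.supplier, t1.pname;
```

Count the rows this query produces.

LEFT JOIN keeps every row from `parts`; unmatched rows get NULL for `shipments`'s columns.
Matching on t1.part_id = t2.part_id AND t1.tag = t2.tag.
Matched pairs: 2; unmatched t1 rows kept: 4.
Total: 2 matched + 4 padded = 6 rows.

6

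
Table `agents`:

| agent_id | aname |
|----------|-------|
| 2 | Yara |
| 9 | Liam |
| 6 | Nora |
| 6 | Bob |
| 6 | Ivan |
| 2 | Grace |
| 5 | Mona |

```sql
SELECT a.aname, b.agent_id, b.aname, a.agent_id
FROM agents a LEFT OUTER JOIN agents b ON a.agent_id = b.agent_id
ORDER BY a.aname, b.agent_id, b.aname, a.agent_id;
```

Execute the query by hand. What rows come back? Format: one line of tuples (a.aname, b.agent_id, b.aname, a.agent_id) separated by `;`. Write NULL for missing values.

LEFT JOIN keeps every row from `agents a`; unmatched rows get NULL for `agents b`'s columns.
Matching on a.agent_id = b.agent_id.
- a (agent_id=2) pairs with 2 row(s) of b.
- a (agent_id=9) pairs with 1 row(s) of b.
- a (agent_id=6) pairs with 3 row(s) of b.
- a (agent_id=6) pairs with 3 row(s) of b.
- a (agent_id=6) pairs with 3 row(s) of b.
- a (agent_id=2) pairs with 2 row(s) of b.
- a (agent_id=5) pairs with 1 row(s) of b.

(Bob, 6, Bob, 6); (Bob, 6, Ivan, 6); (Bob, 6, Nora, 6); (Grace, 2, Grace, 2); (Grace, 2, Yara, 2); (Ivan, 6, Bob, 6); (Ivan, 6, Ivan, 6); (Ivan, 6, Nora, 6); (Liam, 9, Liam, 9); (Mona, 5, Mona, 5); (Nora, 6, Bob, 6); (Nora, 6, Ivan, 6); (Nora, 6, Nora, 6); (Yara, 2, Grace, 2); (Yara, 2, Yara, 2)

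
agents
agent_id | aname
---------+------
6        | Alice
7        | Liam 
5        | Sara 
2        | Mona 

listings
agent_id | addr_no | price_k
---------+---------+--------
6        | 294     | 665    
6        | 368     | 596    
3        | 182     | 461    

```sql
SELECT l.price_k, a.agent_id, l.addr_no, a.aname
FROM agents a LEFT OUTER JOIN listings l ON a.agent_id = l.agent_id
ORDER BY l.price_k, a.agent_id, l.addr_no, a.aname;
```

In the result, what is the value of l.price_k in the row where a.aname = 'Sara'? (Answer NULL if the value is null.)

NULL

LEFT JOIN keeps every row from `agents`; unmatched rows get NULL for `listings`'s columns.
Matching on a.agent_id = l.agent_id.
- a row (agent_id=6): matches 2 l row(s) → 2 output row(s).
- a row (agent_id=7): no match → kept, l columns NULL.
- a row (agent_id=5): no match → kept, l columns NULL.
- a row (agent_id=2): no match → kept, l columns NULL.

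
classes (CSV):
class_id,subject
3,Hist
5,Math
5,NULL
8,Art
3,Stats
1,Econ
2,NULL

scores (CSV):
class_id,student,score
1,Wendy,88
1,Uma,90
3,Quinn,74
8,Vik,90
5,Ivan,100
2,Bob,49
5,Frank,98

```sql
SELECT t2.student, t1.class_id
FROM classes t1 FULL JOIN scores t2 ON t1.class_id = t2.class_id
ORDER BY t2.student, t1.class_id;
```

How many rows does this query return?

10

FULL OUTER JOIN keeps every row from both sides; unmatched rows get NULL for the other side's columns.
Matching on t1.class_id = t2.class_id.
Matched pairs: 10; unmatched t1 rows kept: 0; unmatched t2 rows kept: 0.
Total: 10 rows.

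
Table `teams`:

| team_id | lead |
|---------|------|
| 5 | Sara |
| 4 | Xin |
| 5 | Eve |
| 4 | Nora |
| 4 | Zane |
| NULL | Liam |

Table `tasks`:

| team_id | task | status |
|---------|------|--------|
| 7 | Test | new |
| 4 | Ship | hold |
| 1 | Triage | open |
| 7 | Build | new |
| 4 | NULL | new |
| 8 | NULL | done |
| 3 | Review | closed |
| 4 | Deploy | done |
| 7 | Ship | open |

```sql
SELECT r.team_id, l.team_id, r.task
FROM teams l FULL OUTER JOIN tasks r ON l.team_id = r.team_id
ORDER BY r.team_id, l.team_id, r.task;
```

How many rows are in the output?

18

FULL OUTER JOIN keeps every row from both sides; unmatched rows get NULL for the other side's columns.
Matching on l.team_id = r.team_id. A NULL in a compared column never satisfies the condition.
Matched pairs: 9; unmatched l rows kept: 3; unmatched r rows kept: 6.
Total: 9 matched + 9 padded = 18 rows.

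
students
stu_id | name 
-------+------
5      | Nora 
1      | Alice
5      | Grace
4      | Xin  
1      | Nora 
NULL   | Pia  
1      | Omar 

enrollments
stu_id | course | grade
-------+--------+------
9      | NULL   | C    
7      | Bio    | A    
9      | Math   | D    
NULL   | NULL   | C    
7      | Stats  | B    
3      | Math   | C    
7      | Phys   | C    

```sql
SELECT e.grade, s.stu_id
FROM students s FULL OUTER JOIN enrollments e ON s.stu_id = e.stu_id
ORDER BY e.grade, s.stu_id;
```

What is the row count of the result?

14

FULL OUTER JOIN keeps every row from both sides; unmatched rows get NULL for the other side's columns.
Matching on s.stu_id = e.stu_id. A NULL in a compared column never satisfies the condition.
- s[0] stu_id=5 → no match; kept with NULLs on the e side.
- s[1] stu_id=1 → no match; kept with NULLs on the e side.
- s[2] stu_id=5 → no match; kept with NULLs on the e side.
- s[3] stu_id=4 → no match; kept with NULLs on the e side.
- s[4] stu_id=1 → no match; kept with NULLs on the e side.
- s[5] stu_id=NULL → no match; kept with NULLs on the e side.
- s[6] stu_id=1 → no match; kept with NULLs on the e side.
- 7 row(s) from e found no s partner → padded with NULL.
Total: 0 matched + 14 padded = 14 rows.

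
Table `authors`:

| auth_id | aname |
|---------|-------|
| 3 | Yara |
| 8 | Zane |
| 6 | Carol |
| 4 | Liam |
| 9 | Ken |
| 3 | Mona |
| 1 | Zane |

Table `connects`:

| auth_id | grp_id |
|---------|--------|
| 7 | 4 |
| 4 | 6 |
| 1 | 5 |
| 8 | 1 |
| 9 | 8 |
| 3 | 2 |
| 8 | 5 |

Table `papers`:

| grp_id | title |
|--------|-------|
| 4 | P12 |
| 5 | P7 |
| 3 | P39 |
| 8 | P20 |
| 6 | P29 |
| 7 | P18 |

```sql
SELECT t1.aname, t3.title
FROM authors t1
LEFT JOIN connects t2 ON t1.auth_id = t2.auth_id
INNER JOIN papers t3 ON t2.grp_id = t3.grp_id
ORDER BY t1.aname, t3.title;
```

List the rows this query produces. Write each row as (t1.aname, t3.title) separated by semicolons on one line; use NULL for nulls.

(Ken, P20); (Liam, P29); (Zane, P7); (Zane, P7)

Evaluate left to right. First `authors t1 LEFT JOIN connects t2` on auth_id: 8 row(s).
Then INNER JOIN `papers t3` on grp_id: keep only rows whose t2.grp_id appears in t3.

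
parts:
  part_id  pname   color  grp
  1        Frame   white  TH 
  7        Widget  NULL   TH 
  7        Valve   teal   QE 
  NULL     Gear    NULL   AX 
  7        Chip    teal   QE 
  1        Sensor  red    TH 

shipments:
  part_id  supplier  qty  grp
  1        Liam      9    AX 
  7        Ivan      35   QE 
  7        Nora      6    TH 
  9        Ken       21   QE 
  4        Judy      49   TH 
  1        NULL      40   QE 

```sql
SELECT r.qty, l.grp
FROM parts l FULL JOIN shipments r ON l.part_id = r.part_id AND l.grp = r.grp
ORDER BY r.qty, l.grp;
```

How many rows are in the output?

10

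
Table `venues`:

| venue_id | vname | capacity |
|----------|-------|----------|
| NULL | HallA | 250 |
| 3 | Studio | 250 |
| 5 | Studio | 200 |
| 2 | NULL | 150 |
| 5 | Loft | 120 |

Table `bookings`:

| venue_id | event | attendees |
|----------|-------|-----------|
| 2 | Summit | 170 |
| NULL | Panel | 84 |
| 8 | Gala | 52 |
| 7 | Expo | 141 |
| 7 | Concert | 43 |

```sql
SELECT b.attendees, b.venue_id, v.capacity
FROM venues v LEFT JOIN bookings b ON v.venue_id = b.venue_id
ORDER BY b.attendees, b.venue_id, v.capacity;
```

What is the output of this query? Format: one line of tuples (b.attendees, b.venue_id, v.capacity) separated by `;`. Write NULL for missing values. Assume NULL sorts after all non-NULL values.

LEFT JOIN keeps every row from `venues`; unmatched rows get NULL for `bookings`'s columns.
Matching on v.venue_id = b.venue_id. A NULL in a compared column never satisfies the condition.
- v row (venue_id=NULL): no match → kept, b columns NULL.
- v row (venue_id=3): no match → kept, b columns NULL.
- v row (venue_id=5): no match → kept, b columns NULL.
- v row (venue_id=2): matches 1 b row(s) → 1 output row(s).
- v row (venue_id=5): no match → kept, b columns NULL.
After projecting and ordering:
b.attendees | b.venue_id | v.capacity
170 | 2 | 150
NULL | NULL | 120
NULL | NULL | 200
NULL | NULL | 250
NULL | NULL | 250

(170, 2, 150); (NULL, NULL, 120); (NULL, NULL, 200); (NULL, NULL, 250); (NULL, NULL, 250)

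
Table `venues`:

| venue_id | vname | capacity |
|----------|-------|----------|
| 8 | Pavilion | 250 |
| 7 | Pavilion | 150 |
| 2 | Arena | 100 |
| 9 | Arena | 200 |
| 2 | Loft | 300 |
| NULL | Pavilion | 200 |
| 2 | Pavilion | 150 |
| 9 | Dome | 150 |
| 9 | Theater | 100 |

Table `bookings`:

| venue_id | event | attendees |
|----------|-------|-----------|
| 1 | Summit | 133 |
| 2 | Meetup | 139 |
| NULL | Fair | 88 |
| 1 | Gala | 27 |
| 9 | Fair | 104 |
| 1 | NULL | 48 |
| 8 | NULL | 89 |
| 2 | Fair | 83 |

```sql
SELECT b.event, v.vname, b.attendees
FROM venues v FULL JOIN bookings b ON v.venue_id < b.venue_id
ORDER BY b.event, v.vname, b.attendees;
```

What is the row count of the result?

FULL OUTER JOIN keeps every row from both sides; unmatched rows get NULL for the other side's columns.
Matching on v.venue_id < b.venue_id. A NULL in a compared column never satisfies the condition.
- v row (venue_id=8): matches 1 b row(s) → 1 output row(s).
- v row (venue_id=7): matches 2 b row(s) → 2 output row(s).
- v row (venue_id=2): matches 2 b row(s) → 2 output row(s).
- v row (venue_id=9): no match → kept, b columns NULL.
- v row (venue_id=2): matches 2 b row(s) → 2 output row(s).
- v row (venue_id=NULL): no match → kept, b columns NULL.
- v row (venue_id=2): matches 2 b row(s) → 2 output row(s).
- v row (venue_id=9): no match → kept, b columns NULL.
- v row (venue_id=9): no match → kept, b columns NULL.
- 6 row(s) from b found no v partner → padded with NULL.
Total: 9 matched + 10 padded = 19 rows.

19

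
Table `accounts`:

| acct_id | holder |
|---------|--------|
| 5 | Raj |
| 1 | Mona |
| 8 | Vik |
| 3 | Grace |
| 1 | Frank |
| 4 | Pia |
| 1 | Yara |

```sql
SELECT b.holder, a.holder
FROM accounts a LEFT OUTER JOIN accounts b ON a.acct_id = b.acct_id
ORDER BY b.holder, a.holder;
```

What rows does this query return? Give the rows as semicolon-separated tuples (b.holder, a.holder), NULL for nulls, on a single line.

(Frank, Frank); (Frank, Mona); (Frank, Yara); (Grace, Grace); (Mona, Frank); (Mona, Mona); (Mona, Yara); (Pia, Pia); (Raj, Raj); (Vik, Vik); (Yara, Frank); (Yara, Mona); (Yara, Yara)

LEFT JOIN keeps every row from `accounts a`; unmatched rows get NULL for `accounts b`'s columns.
Matching on a.acct_id = b.acct_id.
Matched pairs: 13; unmatched a rows kept: 0.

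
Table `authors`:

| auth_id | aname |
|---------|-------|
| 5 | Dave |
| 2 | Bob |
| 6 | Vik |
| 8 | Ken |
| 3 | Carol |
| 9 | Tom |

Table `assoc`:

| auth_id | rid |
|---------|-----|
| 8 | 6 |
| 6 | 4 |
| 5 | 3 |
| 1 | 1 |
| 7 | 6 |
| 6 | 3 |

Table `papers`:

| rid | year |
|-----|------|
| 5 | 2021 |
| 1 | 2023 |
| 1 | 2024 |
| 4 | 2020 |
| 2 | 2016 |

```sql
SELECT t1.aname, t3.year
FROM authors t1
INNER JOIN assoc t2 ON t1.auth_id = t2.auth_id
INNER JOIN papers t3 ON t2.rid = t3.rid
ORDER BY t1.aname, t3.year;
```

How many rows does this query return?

Evaluate left to right. First `authors t1 INNER JOIN assoc t2` on auth_id: 4 row(s).
Then INNER JOIN `papers t3` on rid: keep only rows whose t2.rid appears in t3.
Result: 1 row(s).

1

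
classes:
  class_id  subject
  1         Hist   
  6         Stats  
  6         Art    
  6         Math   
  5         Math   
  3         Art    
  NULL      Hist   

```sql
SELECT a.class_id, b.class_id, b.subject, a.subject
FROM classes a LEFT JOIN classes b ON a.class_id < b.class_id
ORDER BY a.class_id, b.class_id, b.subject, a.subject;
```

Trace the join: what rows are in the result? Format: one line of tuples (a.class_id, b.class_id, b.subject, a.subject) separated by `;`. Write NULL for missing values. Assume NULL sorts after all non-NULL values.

(1, 3, Art, Hist); (1, 5, Math, Hist); (1, 6, Art, Hist); (1, 6, Math, Hist); (1, 6, Stats, Hist); (3, 5, Math, Art); (3, 6, Art, Art); (3, 6, Math, Art); (3, 6, Stats, Art); (5, 6, Art, Math); (5, 6, Math, Math); (5, 6, Stats, Math); (6, NULL, NULL, Art); (6, NULL, NULL, Math); (6, NULL, NULL, Stats); (NULL, NULL, NULL, Hist)

LEFT JOIN keeps every row from `classes a`; unmatched rows get NULL for `classes b`'s columns.
Matching on a.class_id < b.class_id. A NULL in a compared column never satisfies the condition.
Matched pairs: 12; unmatched a rows kept: 4.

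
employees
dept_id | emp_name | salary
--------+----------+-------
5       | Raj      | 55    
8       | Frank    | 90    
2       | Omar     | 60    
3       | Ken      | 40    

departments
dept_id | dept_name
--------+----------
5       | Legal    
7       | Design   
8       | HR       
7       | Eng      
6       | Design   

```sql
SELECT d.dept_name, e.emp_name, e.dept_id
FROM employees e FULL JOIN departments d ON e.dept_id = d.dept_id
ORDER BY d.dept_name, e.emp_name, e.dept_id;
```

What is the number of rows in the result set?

7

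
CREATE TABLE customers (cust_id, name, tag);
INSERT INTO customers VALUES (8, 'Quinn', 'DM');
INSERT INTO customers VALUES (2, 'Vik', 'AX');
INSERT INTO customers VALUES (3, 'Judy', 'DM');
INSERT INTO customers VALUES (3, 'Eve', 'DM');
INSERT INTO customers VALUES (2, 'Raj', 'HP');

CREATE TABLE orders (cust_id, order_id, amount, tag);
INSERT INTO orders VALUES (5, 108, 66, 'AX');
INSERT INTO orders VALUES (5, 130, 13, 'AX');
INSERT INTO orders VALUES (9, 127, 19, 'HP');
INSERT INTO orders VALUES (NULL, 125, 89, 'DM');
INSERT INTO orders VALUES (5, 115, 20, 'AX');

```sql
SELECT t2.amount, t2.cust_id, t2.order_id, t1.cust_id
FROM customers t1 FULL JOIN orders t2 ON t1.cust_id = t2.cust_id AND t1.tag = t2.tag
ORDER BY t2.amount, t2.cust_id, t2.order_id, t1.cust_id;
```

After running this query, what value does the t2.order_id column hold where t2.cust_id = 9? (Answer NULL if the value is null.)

127

FULL OUTER JOIN keeps every row from both sides; unmatched rows get NULL for the other side's columns.
Matching on t1.cust_id = t2.cust_id AND t1.tag = t2.tag. A NULL in a compared column never satisfies the condition.
- t1 (cust_id=8, tag=DM) has no partner → padded with NULL.
- t1 (cust_id=2, tag=AX) has no partner → padded with NULL.
- t1 (cust_id=3, tag=DM) has no partner → padded with NULL.
- t1 (cust_id=3, tag=DM) has no partner → padded with NULL.
- t1 (cust_id=2, tag=HP) has no partner → padded with NULL.
- 5 row(s) from t2 found no t1 partner → padded with NULL.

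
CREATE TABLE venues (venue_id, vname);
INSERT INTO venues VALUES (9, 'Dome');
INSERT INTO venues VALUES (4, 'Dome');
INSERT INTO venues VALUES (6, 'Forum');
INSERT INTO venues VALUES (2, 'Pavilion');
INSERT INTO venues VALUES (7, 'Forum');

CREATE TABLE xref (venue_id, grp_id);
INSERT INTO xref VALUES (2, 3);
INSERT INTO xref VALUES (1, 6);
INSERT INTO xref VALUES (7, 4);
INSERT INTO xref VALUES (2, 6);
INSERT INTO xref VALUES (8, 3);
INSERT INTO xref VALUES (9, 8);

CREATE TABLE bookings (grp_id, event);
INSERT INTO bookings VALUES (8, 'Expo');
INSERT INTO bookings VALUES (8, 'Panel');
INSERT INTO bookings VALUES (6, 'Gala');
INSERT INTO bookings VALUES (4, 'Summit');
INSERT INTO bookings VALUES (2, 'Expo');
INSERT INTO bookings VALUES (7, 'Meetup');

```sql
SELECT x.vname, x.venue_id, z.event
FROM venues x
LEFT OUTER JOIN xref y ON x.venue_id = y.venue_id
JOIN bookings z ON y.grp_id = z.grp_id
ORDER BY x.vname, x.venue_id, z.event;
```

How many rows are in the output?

4

Step 1 — x LEFT JOIN y on venue_id → 6 row(s).
Then INNER JOIN `bookings z` on grp_id: keep only rows whose y.grp_id appears in z.
Result: 4 row(s).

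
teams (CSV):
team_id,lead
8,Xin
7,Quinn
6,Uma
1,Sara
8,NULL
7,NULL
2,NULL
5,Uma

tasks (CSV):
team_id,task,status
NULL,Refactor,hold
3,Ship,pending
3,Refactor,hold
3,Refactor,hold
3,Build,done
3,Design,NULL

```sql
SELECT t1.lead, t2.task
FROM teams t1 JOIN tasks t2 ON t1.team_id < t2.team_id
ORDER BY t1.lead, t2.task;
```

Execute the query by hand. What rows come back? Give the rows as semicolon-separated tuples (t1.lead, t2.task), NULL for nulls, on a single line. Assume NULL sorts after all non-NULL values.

(Sara, Build); (Sara, Design); (Sara, Refactor); (Sara, Refactor); (Sara, Ship); (NULL, Build); (NULL, Design); (NULL, Refactor); (NULL, Refactor); (NULL, Ship)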